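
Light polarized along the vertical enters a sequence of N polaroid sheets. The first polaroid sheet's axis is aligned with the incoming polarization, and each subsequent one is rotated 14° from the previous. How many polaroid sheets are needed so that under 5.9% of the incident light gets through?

N = 48

First polarizer is aligned with the polarization: full transmission.
Each further stage multiplies by cos²(14°) = 0.9415.
After N polarizers: T = 0.9415^(N−1). Require T < 0.059 ⇒ N−1 > ln(0.059)/ln(0.9415) = 46.93, so N−1 ≥ 47 and N = 48.
Check: N=48 gives T = 0.05875 < 0.059; N=47 gives T = 0.0624.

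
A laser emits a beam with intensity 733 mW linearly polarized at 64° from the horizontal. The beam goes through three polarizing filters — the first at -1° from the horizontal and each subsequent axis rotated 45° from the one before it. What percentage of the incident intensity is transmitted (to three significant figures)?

I₁ = 733 mW · cos²(65°) = 130.9 mW.
I₂ = I₁ · cos²(45°) = 130.9 · 0.5 = 65.46 mW.
I₃ = I₂ · cos²(45°) = 65.46 · 0.5 = 32.73 mW.
That is 4.465% of the incident intensity.

≈ 4.47%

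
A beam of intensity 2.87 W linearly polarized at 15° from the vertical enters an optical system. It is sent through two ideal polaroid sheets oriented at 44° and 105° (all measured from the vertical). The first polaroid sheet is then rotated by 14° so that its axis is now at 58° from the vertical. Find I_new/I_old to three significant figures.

I_new/I_old ≈ 1.38

Before rotation:
By Malus's law, I₁ = I₀ cos²(44° − 15°) = I₀ cos²(29°) = 0.765 I₀.
I₂ = I₁ cos²(105° − 44°) = 0.765 I₀ · cos²(61°) = 0.1798 I₀.
After rotation:
I₁ = I₀ cos²(58° − 15°) = I₀ cos²(43°) = 0.5349 I₀.
I₂ = I₁ cos²(105° − 58°) = 0.5349 I₀ · cos²(47°) = 0.2488 I₀.
Ratio = 0.2488 / 0.1798 = 1.384.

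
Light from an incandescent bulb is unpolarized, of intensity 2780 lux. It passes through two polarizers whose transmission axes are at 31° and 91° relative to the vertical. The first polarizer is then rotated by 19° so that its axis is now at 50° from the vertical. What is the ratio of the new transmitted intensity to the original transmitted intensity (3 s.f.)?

I_new/I_old ≈ 2.28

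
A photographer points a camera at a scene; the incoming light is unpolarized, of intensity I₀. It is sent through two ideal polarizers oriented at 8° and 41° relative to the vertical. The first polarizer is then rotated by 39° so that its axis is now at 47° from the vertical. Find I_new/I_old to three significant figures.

Before rotation:
Unpolarized light through the first polarizer → I₁ = ½ I₀, now polarized at 8°.
I₂ = I₁ cos²(41° − 8°) = 0.5 I₀ · cos²(33°) = 0.3517 I₀.
After rotation:
Unpolarized light through the first polarizer → I₁ = ½ I₀, now polarized at 47°.
I₂ = I₁ cos²(41° − 47°) = 0.5 I₀ · cos²(6°) = 0.4945 I₀.
Ratio = 0.4945 / 0.3517 = 1.406.

I_new/I_old ≈ 1.41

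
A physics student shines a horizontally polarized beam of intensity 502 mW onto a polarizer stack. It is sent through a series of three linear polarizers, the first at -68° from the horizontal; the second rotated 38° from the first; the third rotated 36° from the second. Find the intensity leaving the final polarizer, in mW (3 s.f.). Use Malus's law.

By Malus's law, I₁ = 502 mW · cos²(68°) = 70.45 mW.
I₂ = I₁ · cos²(38°) = 70.45 · 0.621 = 43.74 mW.
I₃ = I₂ · cos²(36°) = 43.74 · 0.6545 = 28.63 mW.

I ≈ 28.6 mW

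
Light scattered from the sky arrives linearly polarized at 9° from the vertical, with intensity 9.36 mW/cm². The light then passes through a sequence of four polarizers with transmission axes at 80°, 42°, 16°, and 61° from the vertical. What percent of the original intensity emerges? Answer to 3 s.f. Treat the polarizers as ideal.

≈ 2.66%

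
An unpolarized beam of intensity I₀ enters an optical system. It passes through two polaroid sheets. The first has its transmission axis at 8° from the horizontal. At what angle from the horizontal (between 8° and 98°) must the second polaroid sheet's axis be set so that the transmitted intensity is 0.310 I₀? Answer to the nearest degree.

θ ≈ 46°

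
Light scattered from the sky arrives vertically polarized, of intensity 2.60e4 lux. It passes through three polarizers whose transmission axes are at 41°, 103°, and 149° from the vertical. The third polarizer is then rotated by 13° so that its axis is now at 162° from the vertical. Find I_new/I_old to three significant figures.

I_new/I_old ≈ 0.550

Before rotation:
By Malus's law, I₁ = I₀ cos²(41° − 0°) = I₀ cos²(41°) = 0.5696 I₀.
I₂ = I₁ cos²(103° − 41°) = 0.5696 I₀ · cos²(62°) = 0.1255 I₀.
I₃ = I₂ cos²(149° − 103°) = 0.1255 I₀ · cos²(46°) = 0.06058 I₀.
After rotation:
I₁ = I₀ cos²(41° − 0°) = I₀ cos²(41°) = 0.5696 I₀.
I₂ = I₁ cos²(103° − 41°) = 0.5696 I₀ · cos²(62°) = 0.1255 I₀.
I₃ = I₂ cos²(162° − 103°) = 0.1255 I₀ · cos²(59°) = 0.0333 I₀.
Ratio = 0.0333 / 0.06058 = 0.5497.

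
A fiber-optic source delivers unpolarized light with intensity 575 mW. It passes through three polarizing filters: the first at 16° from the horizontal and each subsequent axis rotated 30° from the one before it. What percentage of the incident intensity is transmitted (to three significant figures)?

≈ 28.1%

Unpolarized light through the first polarizer → I₁ = 575 mW/2 = 287.5 mW, polarized at 16°.
I₂ = I₁ · cos²(30°) = 287.5 · 0.75 = 215.6 mW.
I₃ = I₂ · cos²(30°) = 215.6 · 0.75 = 161.7 mW.
That is 28.13% of the incident intensity.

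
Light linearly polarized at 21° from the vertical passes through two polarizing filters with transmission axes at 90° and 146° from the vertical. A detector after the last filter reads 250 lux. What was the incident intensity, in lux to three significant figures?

By Malus's law, I₁ = I₀ cos²(90° − 21°) = I₀ cos²(69°) = 0.1284 I₀.
I₂ = I₁ cos²(146° − 90°) = 0.1284 I₀ · cos²(56°) = 0.04016 I₀.
So 250 lux = 0.04016 I₀, giving I₀ = 250/0.04016 = 6225 lux.

I₀ ≈ 6230 lux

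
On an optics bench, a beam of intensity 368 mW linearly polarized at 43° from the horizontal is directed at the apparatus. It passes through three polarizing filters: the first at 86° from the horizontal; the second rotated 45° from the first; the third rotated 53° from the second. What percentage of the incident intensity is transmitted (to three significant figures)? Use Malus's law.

≈ 9.69%

By Malus's law, I₁ = 368 mW · cos²(43°) = 196.8 mW.
I₂ = I₁ · cos²(45°) = 196.8 · 0.5 = 98.42 mW.
I₃ = I₂ · cos²(53°) = 98.42 · 0.3622 = 35.65 mW.
That is 9.686% of the incident intensity.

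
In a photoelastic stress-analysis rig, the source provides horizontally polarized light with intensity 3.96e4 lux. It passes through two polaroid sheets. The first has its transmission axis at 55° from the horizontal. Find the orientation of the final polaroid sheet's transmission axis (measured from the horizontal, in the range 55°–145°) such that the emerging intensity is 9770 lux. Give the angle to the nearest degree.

θ ≈ 85°

I₁ = I₀ cos²(55° − 0°) = I₀ cos²(55°) = 0.329 I₀.
Target fraction: 9770 / 3.96e4 lux = 0.2467 of I₀.
Need I₂/I₀ = 0.2467, so cos²(θ − 55°) = 0.2467 / 0.329 = 0.7499.
θ − 55° = arccos(√0.7499) = 30.0°, giving θ ≈ 55 + 30.0 = 85.0°.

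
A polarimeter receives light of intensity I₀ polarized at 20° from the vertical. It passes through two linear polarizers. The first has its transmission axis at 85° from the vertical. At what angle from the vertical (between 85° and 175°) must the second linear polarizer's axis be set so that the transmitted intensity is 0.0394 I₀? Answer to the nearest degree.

θ ≈ 147°

By Malus's law, I₁ = I₀ cos²(85° − 20°) = I₀ cos²(65°) = 0.1786 I₀.
Need I₂/I₀ = 0.0394, so cos²(θ − 85°) = 0.0394 / 0.1786 = 0.2206.
θ − 85° = arccos(√0.2206) = 62.0°, giving θ ≈ 85 + 62.0 = 147.0°.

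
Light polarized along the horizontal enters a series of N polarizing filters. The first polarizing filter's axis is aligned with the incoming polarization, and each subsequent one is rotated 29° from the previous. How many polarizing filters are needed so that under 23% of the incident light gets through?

First polarizer is aligned with the polarization: full transmission.
Each further stage multiplies by cos²(29°) = 0.765.
After N polarizers: T = 0.765^(N−1). Require T < 0.23 ⇒ N−1 > ln(0.23)/ln(0.765) = 5.49, so N−1 ≥ 6 and N = 7.
Check: N=7 gives T = 0.2004 < 0.23; N=6 gives T = 0.2619.

N = 7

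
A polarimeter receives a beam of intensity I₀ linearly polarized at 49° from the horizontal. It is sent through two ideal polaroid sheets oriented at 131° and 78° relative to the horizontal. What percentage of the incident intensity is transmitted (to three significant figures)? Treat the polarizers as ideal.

I₁ = I₀ cos²(131° − 49°) = I₀ cos²(82°) = 0.01937 I₀.
I₂ = I₁ cos²(78° − 131°) = 0.01937 I₀ · cos²(53°) = 0.007015 I₀.
That is 0.7015% of the incident intensity.

≈ 0.702%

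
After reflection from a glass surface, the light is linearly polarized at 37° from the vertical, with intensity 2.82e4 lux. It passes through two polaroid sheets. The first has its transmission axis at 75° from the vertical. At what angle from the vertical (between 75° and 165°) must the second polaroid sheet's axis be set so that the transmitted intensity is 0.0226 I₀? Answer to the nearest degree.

θ ≈ 154°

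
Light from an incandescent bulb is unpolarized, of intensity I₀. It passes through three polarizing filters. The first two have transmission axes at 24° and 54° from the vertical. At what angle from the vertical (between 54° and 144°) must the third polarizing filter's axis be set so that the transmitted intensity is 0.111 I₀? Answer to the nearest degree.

Unpolarized light through the first polarizer → I₁ = ½ I₀, now polarized at 24°.
I₂ = I₁ cos²(54° − 24°) = 0.5 I₀ · cos²(30°) = 0.375 I₀.
Need I₃/I₀ = 0.111, so cos²(θ − 54°) = 0.111 / 0.375 = 0.296.
θ − 54° = arccos(√0.296) = 57.0°, giving θ ≈ 54 + 57.0 = 111.0°.

θ ≈ 111°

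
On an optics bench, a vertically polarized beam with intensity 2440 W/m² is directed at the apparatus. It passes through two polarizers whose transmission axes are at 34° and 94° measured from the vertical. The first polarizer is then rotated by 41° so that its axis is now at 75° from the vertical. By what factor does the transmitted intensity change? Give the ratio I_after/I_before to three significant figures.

I_new/I_old ≈ 0.349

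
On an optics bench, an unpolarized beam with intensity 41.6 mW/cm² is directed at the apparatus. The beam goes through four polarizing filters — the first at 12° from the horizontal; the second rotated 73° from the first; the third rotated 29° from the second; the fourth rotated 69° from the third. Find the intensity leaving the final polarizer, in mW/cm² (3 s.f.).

I ≈ 0.175 mW/cm²

Unpolarized light through the first polarizer → I₁ = 41.6 mW/cm²/2 = 20.8 mW/cm², polarized at 12°.
I₂ = I₁ · cos²(73°) = 20.8 · 0.08548 = 1.778 mW/cm².
I₃ = I₂ · cos²(29°) = 1.778 · 0.765 = 1.36 mW/cm².
I₄ = I₃ · cos²(69°) = 1.36 · 0.1284 = 0.1747 mW/cm².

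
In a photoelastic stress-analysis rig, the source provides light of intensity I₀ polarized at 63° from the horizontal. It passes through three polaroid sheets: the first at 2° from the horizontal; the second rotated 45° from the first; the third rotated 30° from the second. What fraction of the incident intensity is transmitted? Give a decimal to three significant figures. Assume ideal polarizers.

≈ 0.0881 I₀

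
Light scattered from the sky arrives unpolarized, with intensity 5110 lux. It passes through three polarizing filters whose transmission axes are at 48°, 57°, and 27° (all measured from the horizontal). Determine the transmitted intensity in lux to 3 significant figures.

Unpolarized light through the first polarizer → I₁ = 5110 lux/2 = 2555 lux, polarized at 48°.
I₂ = I₁ · cos²(9°) = 2555 · 0.9755 = 2492 lux.
I₃ = I₂ · cos²(30°) = 2492 · 0.75 = 1869 lux.

I ≈ 1870 lux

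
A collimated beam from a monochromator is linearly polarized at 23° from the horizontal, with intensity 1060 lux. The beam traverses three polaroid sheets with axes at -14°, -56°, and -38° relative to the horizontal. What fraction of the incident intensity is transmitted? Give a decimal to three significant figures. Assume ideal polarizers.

I/I₀ ≈ 0.319

By Malus's law, I₁ = 1060 lux · cos²(37°) = 676.1 lux.
I₂ = I₁ · cos²(42°) = 676.1 · 0.5523 = 373.4 lux.
I₃ = I₂ · cos²(18°) = 373.4 · 0.9045 = 337.7 lux.
Transmitted fraction = 0.3186.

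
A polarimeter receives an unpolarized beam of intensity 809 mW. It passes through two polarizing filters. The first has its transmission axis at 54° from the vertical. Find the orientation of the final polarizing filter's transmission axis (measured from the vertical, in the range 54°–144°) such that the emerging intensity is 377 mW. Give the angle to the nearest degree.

θ ≈ 69°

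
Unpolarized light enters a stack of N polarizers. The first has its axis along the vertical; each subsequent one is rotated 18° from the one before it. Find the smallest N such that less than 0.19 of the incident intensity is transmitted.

N = 11

First polarizer halves the unpolarized light: factor 1/2.
Each further stage multiplies by cos²(18°) = 0.9045.
After N polarizers: T = 0.5·0.9045^(N−1). Require T < 0.19 ⇒ N−1 > ln(0.19/0.5)/ln(0.9045) = 9.64, so N−1 ≥ 10 and N = 11.
Check: N=11 gives T = 0.1833 < 0.19; N=10 gives T = 0.2026.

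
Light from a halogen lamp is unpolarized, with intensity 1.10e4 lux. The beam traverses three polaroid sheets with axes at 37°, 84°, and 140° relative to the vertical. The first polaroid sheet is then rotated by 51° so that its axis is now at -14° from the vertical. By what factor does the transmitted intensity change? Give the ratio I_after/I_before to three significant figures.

I_new/I_old ≈ 0.0416

Before rotation:
Unpolarized light through the first polarizer → I₁ = ½ I₀, now polarized at 37°.
I₂ = I₁ cos²(84° − 37°) = 0.5 I₀ · cos²(47°) = 0.2326 I₀.
I₃ = I₂ cos²(140° − 84°) = 0.2326 I₀ · cos²(56°) = 0.07272 I₀.
After rotation:
Unpolarized light through the first polarizer → I₁ = ½ I₀, now polarized at -14°.
Angle between axes 1 and 2: 82°. I₂ = 0.5 I₀ · cos²(82°) = 0.009685 I₀.
I₃ = I₂ cos²(140° − 84°) = 0.009685 I₀ · cos²(56°) = 0.003028 I₀.
Ratio = 0.003028 / 0.07272 = 0.04164.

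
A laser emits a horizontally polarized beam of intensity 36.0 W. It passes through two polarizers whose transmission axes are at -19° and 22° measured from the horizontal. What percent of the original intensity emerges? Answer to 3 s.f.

≈ 50.9%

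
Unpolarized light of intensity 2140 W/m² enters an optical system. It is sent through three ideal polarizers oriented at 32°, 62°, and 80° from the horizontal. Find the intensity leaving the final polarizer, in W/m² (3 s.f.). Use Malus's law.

I ≈ 726 W/m²

Unpolarized light through the first polarizer → I₁ = 2140 W/m²/2 = 1070 W/m², polarized at 32°.
I₂ = I₁ · cos²(30°) = 1070 · 0.75 = 802.5 W/m².
I₃ = I₂ · cos²(18°) = 802.5 · 0.9045 = 725.9 W/m².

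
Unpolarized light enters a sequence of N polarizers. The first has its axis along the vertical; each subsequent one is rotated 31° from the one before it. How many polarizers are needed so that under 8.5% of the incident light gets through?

N = 7

First polarizer halves the unpolarized light: factor 1/2.
Each further stage multiplies by cos²(31°) = 0.7347.
After N polarizers: T = 0.5·0.7347^(N−1). Require T < 0.085 ⇒ N−1 > ln(0.085/0.5)/ln(0.7347) = 5.75, so N−1 ≥ 6 and N = 7.
Check: N=7 gives T = 0.07866 < 0.085; N=6 gives T = 0.1071.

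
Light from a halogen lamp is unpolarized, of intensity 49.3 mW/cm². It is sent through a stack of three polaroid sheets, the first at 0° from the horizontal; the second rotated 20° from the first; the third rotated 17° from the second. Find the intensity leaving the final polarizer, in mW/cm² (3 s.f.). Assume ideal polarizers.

I ≈ 19.9 mW/cm²

Unpolarized light through the first polarizer → I₁ = 49.3 mW/cm²/2 = 24.65 mW/cm², polarized at 0°.
I₂ = I₁ · cos²(20°) = 24.65 · 0.883 = 21.77 mW/cm².
I₃ = I₂ · cos²(17°) = 21.77 · 0.9145 = 19.91 mW/cm².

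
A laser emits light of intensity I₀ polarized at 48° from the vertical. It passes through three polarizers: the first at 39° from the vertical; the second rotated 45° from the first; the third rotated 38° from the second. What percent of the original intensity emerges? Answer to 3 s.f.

By Malus's law, I₁ = I₀ cos²(39° − 48°) = I₀ cos²(9°) = 0.9755 I₀.
I₂ = I₁ cos²(45°) = 0.9755 · 0.5 I₀ = 0.4878 I₀.
I₃ = I₂ cos²(38°) = 0.4878 · 0.621 I₀ = 0.3029 I₀.
That is 30.29% of the incident intensity.

≈ 30.3%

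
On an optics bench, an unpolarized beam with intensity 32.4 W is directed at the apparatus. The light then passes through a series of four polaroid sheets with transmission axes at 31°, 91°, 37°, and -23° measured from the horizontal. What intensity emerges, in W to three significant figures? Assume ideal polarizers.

Unpolarized light through the first polarizer → I₁ = 32.4 W/2 = 16.2 W, polarized at 31°.
I₂ = I₁ · cos²(60°) = 16.2 · 0.25 = 4.05 W.
I₃ = I₂ · cos²(54°) = 4.05 · 0.3455 = 1.399 W.
I₄ = I₃ · cos²(60°) = 1.399 · 0.25 = 0.3498 W.

I ≈ 0.350 W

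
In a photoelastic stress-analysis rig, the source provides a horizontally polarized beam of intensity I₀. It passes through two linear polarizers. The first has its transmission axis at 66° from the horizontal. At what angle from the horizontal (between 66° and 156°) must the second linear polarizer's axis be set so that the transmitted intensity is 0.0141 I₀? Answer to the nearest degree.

θ ≈ 139°

By Malus's law, I₁ = I₀ cos²(66° − 0°) = I₀ cos²(66°) = 0.1654 I₀.
Need I₂/I₀ = 0.0141, so cos²(θ − 66°) = 0.0141 / 0.1654 = 0.08523.
θ − 66° = arccos(√0.08523) = 73.0°, giving θ ≈ 66 + 73.0 = 139.0°.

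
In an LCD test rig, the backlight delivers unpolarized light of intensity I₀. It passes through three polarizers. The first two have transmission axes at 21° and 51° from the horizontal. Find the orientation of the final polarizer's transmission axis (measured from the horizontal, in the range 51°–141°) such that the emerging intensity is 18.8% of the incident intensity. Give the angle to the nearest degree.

θ ≈ 96°

Unpolarized light through the first polarizer → I₁ = ½ I₀, now polarized at 21°.
I₂ = I₁ cos²(51° − 21°) = 0.5 I₀ · cos²(30°) = 0.375 I₀.
Need I₃/I₀ = 0.188, so cos²(θ − 51°) = 0.188 / 0.375 = 0.5013.
θ − 51° = arccos(√0.5013) = 44.9°, giving θ ≈ 51 + 44.9 = 95.9°.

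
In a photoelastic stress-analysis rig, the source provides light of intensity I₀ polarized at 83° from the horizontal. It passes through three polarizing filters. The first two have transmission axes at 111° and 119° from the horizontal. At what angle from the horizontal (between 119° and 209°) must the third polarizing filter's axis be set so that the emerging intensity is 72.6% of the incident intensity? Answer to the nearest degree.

I₁ = I₀ cos²(111° − 83°) = I₀ cos²(28°) = 0.7796 I₀.
I₂ = I₁ cos²(119° − 111°) = 0.7796 I₀ · cos²(8°) = 0.7645 I₀.
Need I₃/I₀ = 0.726, so cos²(θ − 119°) = 0.726 / 0.7645 = 0.9496.
θ − 119° = arccos(√0.9496) = 13.0°, giving θ ≈ 119 + 13.0 = 132.0°.

θ ≈ 132°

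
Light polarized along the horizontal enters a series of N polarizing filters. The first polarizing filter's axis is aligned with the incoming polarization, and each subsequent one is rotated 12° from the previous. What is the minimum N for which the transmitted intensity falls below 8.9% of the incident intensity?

First polarizer is aligned with the polarization: full transmission.
Each further stage multiplies by cos²(12°) = 0.9568.
After N polarizers: T = 0.9568^(N−1). Require T < 0.089 ⇒ N−1 > ln(0.089)/ln(0.9568) = 54.74, so N−1 ≥ 55 and N = 56.
Check: N=56 gives T = 0.088 < 0.089; N=55 gives T = 0.09198.

N = 56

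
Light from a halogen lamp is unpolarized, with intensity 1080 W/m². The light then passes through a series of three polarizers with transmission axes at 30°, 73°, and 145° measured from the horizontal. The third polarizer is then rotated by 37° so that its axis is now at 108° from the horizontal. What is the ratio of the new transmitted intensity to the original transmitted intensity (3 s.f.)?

I_new/I_old ≈ 7.03

Before rotation:
Unpolarized light through the first polarizer → I₁ = ½ I₀, now polarized at 30°.
I₂ = I₁ cos²(73° − 30°) = 0.5 I₀ · cos²(43°) = 0.2674 I₀.
I₃ = I₂ cos²(145° − 73°) = 0.2674 I₀ · cos²(72°) = 0.02554 I₀.
After rotation:
Unpolarized light through the first polarizer → I₁ = ½ I₀, now polarized at 30°.
I₂ = I₁ cos²(73° − 30°) = 0.5 I₀ · cos²(43°) = 0.2674 I₀.
I₃ = I₂ cos²(108° − 73°) = 0.2674 I₀ · cos²(35°) = 0.1795 I₀.
Ratio = 0.1795 / 0.02554 = 7.027.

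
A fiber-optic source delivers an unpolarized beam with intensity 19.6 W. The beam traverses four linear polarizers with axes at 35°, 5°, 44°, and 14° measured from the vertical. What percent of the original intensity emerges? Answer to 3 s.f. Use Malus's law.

≈ 17.0%

Unpolarized light through the first polarizer → I₁ = 19.6 W/2 = 9.8 W, polarized at 35°.
I₂ = I₁ · cos²(30°) = 9.8 · 0.75 = 7.35 W.
I₃ = I₂ · cos²(39°) = 7.35 · 0.604 = 4.439 W.
I₄ = I₃ · cos²(30°) = 4.439 · 0.75 = 3.329 W.
That is 16.99% of the incident intensity.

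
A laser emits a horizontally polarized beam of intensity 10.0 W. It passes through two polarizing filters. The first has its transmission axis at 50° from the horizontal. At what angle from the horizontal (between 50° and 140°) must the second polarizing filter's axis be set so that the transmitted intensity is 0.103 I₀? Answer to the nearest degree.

θ ≈ 110°

By Malus's law, I₁ = I₀ cos²(50° − 0°) = I₀ cos²(50°) = 0.4132 I₀.
Need I₂/I₀ = 0.103, so cos²(θ − 50°) = 0.103 / 0.4132 = 0.2493.
θ − 50° = arccos(√0.2493) = 60.0°, giving θ ≈ 50 + 60.0 = 110.0°.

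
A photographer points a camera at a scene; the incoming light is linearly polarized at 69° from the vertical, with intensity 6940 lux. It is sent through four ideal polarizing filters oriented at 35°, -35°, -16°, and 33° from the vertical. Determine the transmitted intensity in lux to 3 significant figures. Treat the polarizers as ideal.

I ≈ 215 lux

I₁ = 6940 lux · cos²(34°) = 4770 lux.
I₂ = I₁ · cos²(70°) = 4770 · 0.117 = 558 lux.
I₃ = I₂ · cos²(19°) = 558 · 0.894 = 498.8 lux.
I₄ = I₃ · cos²(49°) = 498.8 · 0.4304 = 214.7 lux.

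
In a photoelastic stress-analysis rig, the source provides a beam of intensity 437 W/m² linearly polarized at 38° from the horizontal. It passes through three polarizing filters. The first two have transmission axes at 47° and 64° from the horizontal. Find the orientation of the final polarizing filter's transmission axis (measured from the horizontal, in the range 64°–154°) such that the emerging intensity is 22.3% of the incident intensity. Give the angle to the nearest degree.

By Malus's law, I₁ = I₀ cos²(47° − 38°) = I₀ cos²(9°) = 0.9755 I₀.
I₂ = I₁ cos²(64° − 47°) = 0.9755 I₀ · cos²(17°) = 0.8921 I₀.
Need I₃/I₀ = 0.223, so cos²(θ − 64°) = 0.223 / 0.8921 = 0.25.
θ − 64° = arccos(√0.25) = 60.0°, giving θ ≈ 64 + 60.0 = 124.0°.

θ ≈ 124°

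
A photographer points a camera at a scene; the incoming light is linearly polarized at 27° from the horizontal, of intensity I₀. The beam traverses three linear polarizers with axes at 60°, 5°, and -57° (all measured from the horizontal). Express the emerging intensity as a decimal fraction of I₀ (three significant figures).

≈ 0.0510 I₀

I₁ = I₀ cos²(60° − 27°) = I₀ cos²(33°) = 0.7034 I₀.
I₂ = I₁ cos²(5° − 60°) = 0.7034 I₀ · cos²(55°) = 0.2314 I₀.
I₃ = I₂ cos²(-57° − 5°) = 0.2314 I₀ · cos²(62°) = 0.051 I₀.
Transmitted fraction = 0.051.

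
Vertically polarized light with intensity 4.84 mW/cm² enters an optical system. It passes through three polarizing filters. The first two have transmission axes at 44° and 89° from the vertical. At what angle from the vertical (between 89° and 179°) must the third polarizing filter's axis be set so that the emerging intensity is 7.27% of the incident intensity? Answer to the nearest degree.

θ ≈ 147°

By Malus's law, I₁ = I₀ cos²(44° − 0°) = I₀ cos²(44°) = 0.5174 I₀.
I₂ = I₁ cos²(89° − 44°) = 0.5174 I₀ · cos²(45°) = 0.2587 I₀.
Need I₃/I₀ = 0.0727, so cos²(θ − 89°) = 0.0727 / 0.2587 = 0.281.
θ − 89° = arccos(√0.281) = 58.0°, giving θ ≈ 89 + 58.0 = 147.0°.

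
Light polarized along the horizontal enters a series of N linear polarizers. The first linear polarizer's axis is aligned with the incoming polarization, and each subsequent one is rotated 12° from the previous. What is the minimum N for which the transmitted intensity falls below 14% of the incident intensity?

First polarizer is aligned with the polarization: full transmission.
Each further stage multiplies by cos²(12°) = 0.9568.
After N polarizers: T = 0.9568^(N−1). Require T < 0.14 ⇒ N−1 > ln(0.14)/ln(0.9568) = 44.49, so N−1 ≥ 45 and N = 46.
Check: N=46 gives T = 0.1369 < 0.14; N=45 gives T = 0.1431.

N = 46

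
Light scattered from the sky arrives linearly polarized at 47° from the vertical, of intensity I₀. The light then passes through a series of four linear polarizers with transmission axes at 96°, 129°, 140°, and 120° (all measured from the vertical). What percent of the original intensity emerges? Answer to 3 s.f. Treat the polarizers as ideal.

By Malus's law, I₁ = I₀ cos²(96° − 47°) = I₀ cos²(49°) = 0.4304 I₀.
I₂ = I₁ cos²(129° − 96°) = 0.4304 I₀ · cos²(33°) = 0.3027 I₀.
I₃ = I₂ cos²(140° − 129°) = 0.3027 I₀ · cos²(11°) = 0.2917 I₀.
I₄ = I₃ cos²(120° − 140°) = 0.2917 I₀ · cos²(20°) = 0.2576 I₀.
That is 25.76% of the incident intensity.

≈ 25.8%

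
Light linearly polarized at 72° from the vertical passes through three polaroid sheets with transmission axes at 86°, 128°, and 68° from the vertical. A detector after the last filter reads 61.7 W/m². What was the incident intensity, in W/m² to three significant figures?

I₀ ≈ 475 W/m²

By Malus's law, I₁ = I₀ cos²(86° − 72°) = I₀ cos²(14°) = 0.9415 I₀.
I₂ = I₁ cos²(128° − 86°) = 0.9415 I₀ · cos²(42°) = 0.5199 I₀.
I₃ = I₂ cos²(68° − 128°) = 0.5199 I₀ · cos²(60°) = 0.13 I₀.
So 61.7 W/m² = 0.13 I₀, giving I₀ = 61.7/0.13 = 474.7 W/m².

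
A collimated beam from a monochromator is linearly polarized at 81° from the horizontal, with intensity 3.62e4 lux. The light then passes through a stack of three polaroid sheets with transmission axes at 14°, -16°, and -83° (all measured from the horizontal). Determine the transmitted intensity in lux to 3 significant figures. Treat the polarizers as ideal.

I₁ = 3.62e4 lux · cos²(67°) = 5527 lux.
I₂ = I₁ · cos²(30°) = 5527 · 0.75 = 4145 lux.
I₃ = I₂ · cos²(67°) = 4145 · 0.1527 = 632.8 lux.

I ≈ 633 lux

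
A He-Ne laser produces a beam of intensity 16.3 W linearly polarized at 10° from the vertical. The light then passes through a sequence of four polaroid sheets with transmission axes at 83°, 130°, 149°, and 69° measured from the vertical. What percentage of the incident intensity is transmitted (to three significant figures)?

≈ 0.107%

By Malus's law, I₁ = 16.3 W · cos²(73°) = 1.393 W.
I₂ = I₁ · cos²(47°) = 1.393 · 0.4651 = 0.6481 W.
I₃ = I₂ · cos²(19°) = 0.6481 · 0.894 = 0.5794 W.
I₄ = I₃ · cos²(80°) = 0.5794 · 0.03015 = 0.01747 W.
That is 0.1072% of the incident intensity.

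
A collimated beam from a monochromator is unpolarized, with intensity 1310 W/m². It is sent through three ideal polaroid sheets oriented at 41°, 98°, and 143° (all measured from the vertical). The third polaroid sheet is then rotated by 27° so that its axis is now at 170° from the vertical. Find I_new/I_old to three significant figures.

Before rotation:
Unpolarized light through the first polarizer → I₁ = ½ I₀, now polarized at 41°.
I₂ = I₁ cos²(98° − 41°) = 0.5 I₀ · cos²(57°) = 0.1483 I₀.
I₃ = I₂ cos²(143° − 98°) = 0.1483 I₀ · cos²(45°) = 0.07416 I₀.
After rotation:
Unpolarized light through the first polarizer → I₁ = ½ I₀, now polarized at 41°.
I₂ = I₁ cos²(98° − 41°) = 0.5 I₀ · cos²(57°) = 0.1483 I₀.
I₃ = I₂ cos²(170° − 98°) = 0.1483 I₀ · cos²(72°) = 0.01416 I₀.
Ratio = 0.01416 / 0.07416 = 0.191.

I_new/I_old ≈ 0.191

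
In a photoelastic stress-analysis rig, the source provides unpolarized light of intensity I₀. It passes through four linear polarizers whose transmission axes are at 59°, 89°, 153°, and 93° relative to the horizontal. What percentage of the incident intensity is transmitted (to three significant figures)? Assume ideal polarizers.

≈ 1.80%

Unpolarized light through the first polarizer → I₁ = ½ I₀, now polarized at 59°.
I₂ = I₁ cos²(89° − 59°) = 0.5 I₀ · cos²(30°) = 0.375 I₀.
I₃ = I₂ cos²(153° − 89°) = 0.375 I₀ · cos²(64°) = 0.07206 I₀.
I₄ = I₃ cos²(93° − 153°) = 0.07206 I₀ · cos²(60°) = 0.01802 I₀.
That is 1.802% of the incident intensity.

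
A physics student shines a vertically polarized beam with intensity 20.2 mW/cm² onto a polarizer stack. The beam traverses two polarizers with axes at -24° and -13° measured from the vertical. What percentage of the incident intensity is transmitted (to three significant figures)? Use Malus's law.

By Malus's law, I₁ = 20.2 mW/cm² · cos²(24°) = 16.86 mW/cm².
I₂ = I₁ · cos²(11°) = 16.86 · 0.9636 = 16.24 mW/cm².
That is 80.42% of the incident intensity.

≈ 80.4%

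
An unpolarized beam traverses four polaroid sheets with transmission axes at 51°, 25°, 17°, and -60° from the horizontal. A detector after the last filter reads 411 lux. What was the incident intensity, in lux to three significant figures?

Unpolarized light through the first polarizer → I₁ = ½ I₀, now polarized at 51°.
I₂ = I₁ cos²(25° − 51°) = 0.5 I₀ · cos²(26°) = 0.4039 I₀.
I₃ = I₂ cos²(17° − 25°) = 0.4039 I₀ · cos²(8°) = 0.3961 I₀.
I₄ = I₃ cos²(-60° − 17°) = 0.3961 I₀ · cos²(77°) = 0.02004 I₀.
So 411 lux = 0.02004 I₀, giving I₀ = 411/0.02004 = 2.051e+04 lux.

I₀ ≈ 2.05e4 lux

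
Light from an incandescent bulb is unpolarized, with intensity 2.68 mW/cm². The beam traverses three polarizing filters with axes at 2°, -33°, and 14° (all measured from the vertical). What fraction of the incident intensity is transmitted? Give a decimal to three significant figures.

I/I₀ ≈ 0.156

Unpolarized light through the first polarizer → I₁ = 2.68 mW/cm²/2 = 1.34 mW/cm², polarized at 2°.
I₂ = I₁ · cos²(35°) = 1.34 · 0.671 = 0.8992 mW/cm².
I₃ = I₂ · cos²(47°) = 0.8992 · 0.4651 = 0.4182 mW/cm².
Transmitted fraction = 0.1561.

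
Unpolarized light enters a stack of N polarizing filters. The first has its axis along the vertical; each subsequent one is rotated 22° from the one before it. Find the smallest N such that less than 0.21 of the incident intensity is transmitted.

First polarizer halves the unpolarized light: factor 1/2.
Each further stage multiplies by cos²(22°) = 0.8597.
After N polarizers: T = 0.5·0.8597^(N−1). Require T < 0.21 ⇒ N−1 > ln(0.21/0.5)/ln(0.8597) = 5.74, so N−1 ≥ 6 and N = 7.
Check: N=7 gives T = 0.2018 < 0.21; N=6 gives T = 0.2348.

N = 7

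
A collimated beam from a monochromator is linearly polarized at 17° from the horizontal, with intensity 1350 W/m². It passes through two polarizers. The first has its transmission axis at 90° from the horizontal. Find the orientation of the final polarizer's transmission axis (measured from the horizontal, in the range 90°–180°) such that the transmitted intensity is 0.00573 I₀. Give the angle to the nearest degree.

By Malus's law, I₁ = I₀ cos²(90° − 17°) = I₀ cos²(73°) = 0.08548 I₀.
Need I₂/I₀ = 0.00573, so cos²(θ − 90°) = 0.00573 / 0.08548 = 0.06703.
θ − 90° = arccos(√0.06703) = 75.0°, giving θ ≈ 90 + 75.0 = 165.0°.

θ ≈ 165°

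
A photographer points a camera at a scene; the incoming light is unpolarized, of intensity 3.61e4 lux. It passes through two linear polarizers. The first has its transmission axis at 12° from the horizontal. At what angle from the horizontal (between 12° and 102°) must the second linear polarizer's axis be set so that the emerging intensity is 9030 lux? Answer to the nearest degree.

Unpolarized light through the first polarizer → I₁ = ½ I₀, now polarized at 12°.
Target fraction: 9030 / 3.61e4 lux = 0.2501 of I₀.
Need I₂/I₀ = 0.2501, so cos²(θ − 12°) = 0.2501 / 0.5 = 0.5003.
θ − 12° = arccos(√0.5003) = 45.0°, giving θ ≈ 12 + 45.0 = 57.0°.

θ ≈ 57°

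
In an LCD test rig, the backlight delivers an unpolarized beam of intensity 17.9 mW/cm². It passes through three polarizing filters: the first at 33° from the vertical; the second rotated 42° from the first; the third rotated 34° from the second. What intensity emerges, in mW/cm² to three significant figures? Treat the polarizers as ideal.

Unpolarized light through the first polarizer → I₁ = 17.9 mW/cm²/2 = 8.95 mW/cm², polarized at 33°.
I₂ = I₁ · cos²(42°) = 8.95 · 0.5523 = 4.943 mW/cm².
I₃ = I₂ · cos²(34°) = 4.943 · 0.6873 = 3.397 mW/cm².

I ≈ 3.40 mW/cm²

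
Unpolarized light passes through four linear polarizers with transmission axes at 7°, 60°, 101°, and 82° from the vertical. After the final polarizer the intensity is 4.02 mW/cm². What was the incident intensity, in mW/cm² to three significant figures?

Unpolarized light through the first polarizer → I₁ = ½ I₀, now polarized at 7°.
I₂ = I₁ cos²(60° − 7°) = 0.5 I₀ · cos²(53°) = 0.1811 I₀.
I₃ = I₂ cos²(101° − 60°) = 0.1811 I₀ · cos²(41°) = 0.1031 I₀.
I₄ = I₃ cos²(82° − 101°) = 0.1031 I₀ · cos²(19°) = 0.09221 I₀.
So 4.02 mW/cm² = 0.09221 I₀, giving I₀ = 4.02/0.09221 = 43.59 mW/cm².

I₀ ≈ 43.6 mW/cm²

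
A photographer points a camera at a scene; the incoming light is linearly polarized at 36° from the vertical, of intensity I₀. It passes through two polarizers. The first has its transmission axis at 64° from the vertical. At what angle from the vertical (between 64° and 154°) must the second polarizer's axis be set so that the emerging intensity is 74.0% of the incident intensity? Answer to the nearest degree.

θ ≈ 77°

By Malus's law, I₁ = I₀ cos²(64° − 36°) = I₀ cos²(28°) = 0.7796 I₀.
Need I₂/I₀ = 0.74, so cos²(θ − 64°) = 0.74 / 0.7796 = 0.9492.
θ − 64° = arccos(√0.9492) = 13.0°, giving θ ≈ 64 + 13.0 = 77.0°.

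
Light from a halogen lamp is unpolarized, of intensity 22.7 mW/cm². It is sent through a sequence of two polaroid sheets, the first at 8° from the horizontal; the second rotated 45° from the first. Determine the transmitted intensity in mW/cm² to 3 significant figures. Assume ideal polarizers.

I ≈ 5.68 mW/cm²

Unpolarized light through the first polarizer → I₁ = 22.7 mW/cm²/2 = 11.35 mW/cm², polarized at 8°.
I₂ = I₁ · cos²(45°) = 11.35 · 0.5 = 5.675 mW/cm².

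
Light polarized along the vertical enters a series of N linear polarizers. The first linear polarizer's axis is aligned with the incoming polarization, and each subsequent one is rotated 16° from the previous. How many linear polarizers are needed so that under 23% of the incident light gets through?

N = 20

First polarizer is aligned with the polarization: full transmission.
Each further stage multiplies by cos²(16°) = 0.924.
After N polarizers: T = 0.924^(N−1). Require T < 0.23 ⇒ N−1 > ln(0.23)/ln(0.924) = 18.60, so N−1 ≥ 19 and N = 20.
Check: N=20 gives T = 0.2228 < 0.23; N=19 gives T = 0.2412.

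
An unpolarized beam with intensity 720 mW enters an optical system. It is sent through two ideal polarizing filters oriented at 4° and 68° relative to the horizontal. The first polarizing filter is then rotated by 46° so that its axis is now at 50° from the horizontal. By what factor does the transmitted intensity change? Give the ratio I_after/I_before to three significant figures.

Before rotation:
Unpolarized light through the first polarizer → I₁ = ½ I₀, now polarized at 4°.
I₂ = I₁ cos²(68° − 4°) = 0.5 I₀ · cos²(64°) = 0.09608 I₀.
After rotation:
Unpolarized light through the first polarizer → I₁ = ½ I₀, now polarized at 50°.
I₂ = I₁ cos²(68° − 50°) = 0.5 I₀ · cos²(18°) = 0.4523 I₀.
Ratio = 0.4523 / 0.09608 = 4.707.

I_new/I_old ≈ 4.71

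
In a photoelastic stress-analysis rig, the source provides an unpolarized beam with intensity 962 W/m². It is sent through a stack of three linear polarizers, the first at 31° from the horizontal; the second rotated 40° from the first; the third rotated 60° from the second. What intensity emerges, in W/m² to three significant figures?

I ≈ 70.6 W/m²

Unpolarized light through the first polarizer → I₁ = 962 W/m²/2 = 481 W/m², polarized at 31°.
I₂ = I₁ · cos²(40°) = 481 · 0.5868 = 282.3 W/m².
I₃ = I₂ · cos²(60°) = 282.3 · 0.25 = 70.57 W/m².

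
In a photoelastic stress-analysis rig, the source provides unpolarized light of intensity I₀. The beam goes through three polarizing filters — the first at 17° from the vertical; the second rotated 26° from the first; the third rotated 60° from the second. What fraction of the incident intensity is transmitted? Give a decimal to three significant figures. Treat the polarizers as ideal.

≈ 0.101 I₀

Unpolarized light through the first polarizer → I₁ = ½ I₀, now polarized at 17°.
I₂ = I₁ cos²(26°) = 0.5 · 0.8078 I₀ = 0.4039 I₀.
I₃ = I₂ cos²(60°) = 0.4039 · 0.25 I₀ = 0.101 I₀.
Transmitted fraction = 0.101.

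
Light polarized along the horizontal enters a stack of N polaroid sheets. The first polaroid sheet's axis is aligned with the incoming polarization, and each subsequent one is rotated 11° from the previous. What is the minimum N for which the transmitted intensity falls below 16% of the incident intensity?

First polarizer is aligned with the polarization: full transmission.
Each further stage multiplies by cos²(11°) = 0.9636.
After N polarizers: T = 0.9636^(N−1). Require T < 0.16 ⇒ N−1 > ln(0.16)/ln(0.9636) = 49.41, so N−1 ≥ 50 and N = 51.
Check: N=51 gives T = 0.1566 < 0.16; N=50 gives T = 0.1625.

N = 51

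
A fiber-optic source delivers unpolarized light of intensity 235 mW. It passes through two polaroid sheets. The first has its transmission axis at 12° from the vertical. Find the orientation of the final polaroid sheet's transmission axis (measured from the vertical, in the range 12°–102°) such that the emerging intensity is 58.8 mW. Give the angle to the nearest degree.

θ ≈ 57°

Unpolarized light through the first polarizer → I₁ = ½ I₀, now polarized at 12°.
Target fraction: 58.8 / 235 mW = 0.2502 of I₀.
Need I₂/I₀ = 0.2502, so cos²(θ − 12°) = 0.2502 / 0.5 = 0.5004.
θ − 12° = arccos(√0.5004) = 45.0°, giving θ ≈ 12 + 45.0 = 57.0°.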